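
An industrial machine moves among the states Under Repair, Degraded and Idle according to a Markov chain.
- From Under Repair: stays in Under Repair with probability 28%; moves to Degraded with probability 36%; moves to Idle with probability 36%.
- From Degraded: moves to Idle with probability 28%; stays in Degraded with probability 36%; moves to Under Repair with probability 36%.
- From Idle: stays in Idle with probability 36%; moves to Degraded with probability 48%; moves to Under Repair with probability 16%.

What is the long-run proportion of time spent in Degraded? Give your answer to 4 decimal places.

0.3994

Let the stationary distribution be π with π = πP and π_1 + π_2 + π_3 = 1.
π_1 = 0.28·π_1 + 0.36·π_2 + 0.16·π_3
π_2 = 0.36·π_1 + 0.36·π_2 + 0.48·π_3
Solving with the normalization constraint gives π = (0.2726, 0.3994, 0.3281).
So the stationary probability of Degraded is 0.3994.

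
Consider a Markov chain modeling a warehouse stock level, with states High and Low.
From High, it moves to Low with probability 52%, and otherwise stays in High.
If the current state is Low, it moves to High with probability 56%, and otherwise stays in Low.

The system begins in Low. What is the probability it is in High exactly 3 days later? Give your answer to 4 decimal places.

Propagate the distribution vector 3 days from Low.
After 0 days: (0.0000, 1.0000)
After 1 day: (0.5600, 0.4400)
After 2 days: (0.5152, 0.4848)
After 3 days: (0.5188, 0.4812)
P(in High after 3 days) = 0.5188

0.5188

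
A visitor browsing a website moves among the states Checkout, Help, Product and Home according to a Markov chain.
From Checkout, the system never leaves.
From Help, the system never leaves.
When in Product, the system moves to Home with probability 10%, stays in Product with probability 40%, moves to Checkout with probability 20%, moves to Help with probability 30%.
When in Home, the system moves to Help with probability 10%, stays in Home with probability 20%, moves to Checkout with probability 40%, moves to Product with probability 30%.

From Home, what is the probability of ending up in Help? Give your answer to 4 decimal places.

Let h(s) be the probability of absorption at Help starting from transient state s. Then h(Help) = 1 and h(Checkout) = 0. By first-step analysis:
h(Product) = 0.2·0 + 0.3·1 + 0.4·h(Product) + 0.1·h(Home)
h(Home) = 0.4·0 + 0.1·1 + 0.3·h(Product) + 0.2·h(Home)
Solving: h(Product) = 0.5556, h(Home) = 0.3333.
Starting from Home, the probability is 0.3333.

0.3333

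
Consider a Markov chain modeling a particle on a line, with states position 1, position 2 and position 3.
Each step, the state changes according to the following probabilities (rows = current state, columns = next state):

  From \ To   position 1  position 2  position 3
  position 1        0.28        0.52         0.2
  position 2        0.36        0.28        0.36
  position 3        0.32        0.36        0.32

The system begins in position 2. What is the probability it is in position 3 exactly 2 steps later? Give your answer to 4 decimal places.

Sum over the intermediate state after 1 step:
P = P(position 2→position 1)·P(position 1→position 3) + P(position 2→position 2)·P(position 2→position 3) + P(position 2→position 3)·P(position 3→position 3)
  = 0.36×0.2 + 0.28×0.36 + 0.36×0.32
  = 0.0720 + 0.1008 + 0.1152 = 0.2880

0.2880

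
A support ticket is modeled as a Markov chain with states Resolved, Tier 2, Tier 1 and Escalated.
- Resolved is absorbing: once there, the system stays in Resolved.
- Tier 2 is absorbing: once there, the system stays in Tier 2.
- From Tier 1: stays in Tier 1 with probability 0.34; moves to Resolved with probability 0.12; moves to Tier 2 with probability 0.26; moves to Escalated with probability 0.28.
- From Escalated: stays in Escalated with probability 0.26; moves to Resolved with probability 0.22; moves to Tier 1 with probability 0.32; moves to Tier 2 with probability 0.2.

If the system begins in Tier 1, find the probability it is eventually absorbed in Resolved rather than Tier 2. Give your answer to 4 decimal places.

Let h(s) be the probability of absorption at Resolved starting from transient state s. Then h(Resolved) = 1 and h(Tier 2) = 0. By first-step analysis:
h(Tier 1) = 0.12·1 + 0.26·0 + 0.34·h(Tier 1) + 0.28·h(Escalated)
h(Escalated) = 0.22·1 + 0.2·0 + 0.32·h(Tier 1) + 0.26·h(Escalated)
Solving: h(Tier 1) = 0.3771, h(Escalated) = 0.4604.
Starting from Tier 1, the probability is 0.3771.

0.3771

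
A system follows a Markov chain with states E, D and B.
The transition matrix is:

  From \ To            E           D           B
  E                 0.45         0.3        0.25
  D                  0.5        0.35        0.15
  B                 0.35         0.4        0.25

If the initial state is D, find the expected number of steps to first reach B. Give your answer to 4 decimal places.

5.0602

Let t(s) be the expected number of steps to first reach B from state s, with t(B) = 0. Conditioning on the first step:
t(E) = 1 + 0.45·t(E) + 0.3·t(D)
t(D) = 1 + 0.5·t(E) + 0.35·t(D)
Solving: t(E) = 4.5783, t(D) = 5.0602.
Expected steps from D to B: 5.0602.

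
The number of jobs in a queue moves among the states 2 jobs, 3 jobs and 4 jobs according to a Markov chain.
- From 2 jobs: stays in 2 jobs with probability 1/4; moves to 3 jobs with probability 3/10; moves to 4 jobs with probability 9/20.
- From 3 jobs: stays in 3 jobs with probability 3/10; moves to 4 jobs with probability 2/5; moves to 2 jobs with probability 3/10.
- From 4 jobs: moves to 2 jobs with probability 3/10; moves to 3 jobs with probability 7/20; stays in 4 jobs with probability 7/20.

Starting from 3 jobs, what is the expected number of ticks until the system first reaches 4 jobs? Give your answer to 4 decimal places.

Let t(s) be the expected number of ticks to first reach 4 jobs from state s, with t(4 jobs) = 0. Conditioning on the first tick:
t(2 jobs) = 1 + 0.25·t(2 jobs) + 0.3·t(3 jobs)
t(3 jobs) = 1 + 0.3·t(2 jobs) + 0.3·t(3 jobs)
Solving: t(2 jobs) = 2.2989, t(3 jobs) = 2.4138.
Expected ticks from 3 jobs to 4 jobs: 2.4138.

2.4138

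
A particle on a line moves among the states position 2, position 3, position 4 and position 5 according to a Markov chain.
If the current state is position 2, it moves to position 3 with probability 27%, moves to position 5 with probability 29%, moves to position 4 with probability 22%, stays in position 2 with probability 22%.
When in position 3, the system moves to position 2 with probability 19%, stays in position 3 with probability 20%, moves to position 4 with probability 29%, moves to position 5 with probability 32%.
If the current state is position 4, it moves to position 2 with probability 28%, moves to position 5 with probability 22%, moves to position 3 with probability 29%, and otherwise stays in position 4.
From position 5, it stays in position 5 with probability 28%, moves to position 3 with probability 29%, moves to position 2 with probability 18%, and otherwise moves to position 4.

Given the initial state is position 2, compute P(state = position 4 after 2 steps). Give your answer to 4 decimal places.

0.2454

Propagate the distribution vector 2 steps from position 2.
After 0 steps: (1.0000, 0.0000, 0.0000, 0.0000)
After 1 step: (0.2200, 0.2700, 0.2200, 0.2900)
After 2 steps: (0.2135, 0.2613, 0.2454, 0.2798)
P(in position 4 after 2 steps) = 0.2454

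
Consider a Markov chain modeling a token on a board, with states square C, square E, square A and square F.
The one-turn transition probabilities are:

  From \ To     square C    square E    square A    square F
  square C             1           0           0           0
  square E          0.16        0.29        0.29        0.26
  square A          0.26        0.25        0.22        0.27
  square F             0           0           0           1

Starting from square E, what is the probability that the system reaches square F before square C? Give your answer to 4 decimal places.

0.5840

Let h(s) be the probability of absorption at square F starting from transient state s. Then h(square F) = 1 and h(square C) = 0. By first-step analysis:
h(square E) = 0.16·0 + 0.29·h(square E) + 0.29·h(square A) + 0.26·1
h(square A) = 0.26·0 + 0.25·h(square E) + 0.22·h(square A) + 0.27·1
Solving: h(square E) = 0.5840, h(square A) = 0.5333.
Starting from square E, the probability is 0.5840.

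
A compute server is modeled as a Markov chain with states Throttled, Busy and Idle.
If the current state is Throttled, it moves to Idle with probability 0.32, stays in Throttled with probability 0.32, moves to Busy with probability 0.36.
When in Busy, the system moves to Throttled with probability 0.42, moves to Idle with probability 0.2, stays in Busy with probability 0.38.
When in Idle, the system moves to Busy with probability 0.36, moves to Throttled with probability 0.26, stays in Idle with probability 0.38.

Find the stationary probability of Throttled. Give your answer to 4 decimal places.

0.3391

Let the stationary distribution be π with π = πP and π_1 + π_2 + π_3 = 1.
π_1 = 0.32·π_1 + 0.42·π_2 + 0.26·π_3
π_2 = 0.36·π_1 + 0.38·π_2 + 0.36·π_3
Solving with the normalization constraint gives π = (0.3391, 0.3673, 0.2935).
So the stationary probability of Throttled is 0.3391.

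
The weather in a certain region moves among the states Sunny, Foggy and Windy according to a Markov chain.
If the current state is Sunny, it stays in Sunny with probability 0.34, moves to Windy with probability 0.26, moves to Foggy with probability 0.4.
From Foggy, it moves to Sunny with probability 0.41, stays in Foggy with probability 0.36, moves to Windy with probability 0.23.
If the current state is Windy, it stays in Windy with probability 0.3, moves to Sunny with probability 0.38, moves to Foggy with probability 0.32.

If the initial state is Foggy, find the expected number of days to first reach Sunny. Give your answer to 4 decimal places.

Let t(s) be the expected number of days to first reach Sunny from state s, with t(Sunny) = 0. Conditioning on the first day:
t(Foggy) = 1 + 0.36·t(Foggy) + 0.23·t(Windy)
t(Windy) = 1 + 0.32·t(Foggy) + 0.3·t(Windy)
Solving: t(Foggy) = 2.4840, t(Windy) = 2.5641.
Expected days from Foggy to Sunny: 2.4840.

2.4840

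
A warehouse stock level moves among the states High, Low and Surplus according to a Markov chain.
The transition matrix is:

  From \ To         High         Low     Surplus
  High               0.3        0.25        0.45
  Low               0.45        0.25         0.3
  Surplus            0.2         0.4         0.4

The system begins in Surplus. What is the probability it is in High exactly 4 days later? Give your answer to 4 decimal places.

Propagate the distribution vector 4 days from Surplus.
After 0 days: (0.0000, 0.0000, 1.0000)
After 1 day: (0.2000, 0.4000, 0.4000)
After 2 days: (0.3200, 0.3100, 0.3700)
After 3 days: (0.3095, 0.3055, 0.3850)
After 4 days: (0.3073, 0.3078, 0.3849)
P(in High after 4 days) = 0.3073

0.3073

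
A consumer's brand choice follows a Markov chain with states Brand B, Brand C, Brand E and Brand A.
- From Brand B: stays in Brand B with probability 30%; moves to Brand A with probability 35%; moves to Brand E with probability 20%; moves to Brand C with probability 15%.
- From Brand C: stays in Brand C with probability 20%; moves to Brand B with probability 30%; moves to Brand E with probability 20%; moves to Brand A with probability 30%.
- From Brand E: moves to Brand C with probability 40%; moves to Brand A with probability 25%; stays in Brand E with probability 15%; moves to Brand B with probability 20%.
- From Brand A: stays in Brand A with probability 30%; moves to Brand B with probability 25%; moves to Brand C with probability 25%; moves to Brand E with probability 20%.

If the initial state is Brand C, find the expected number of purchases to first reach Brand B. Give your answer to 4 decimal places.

3.7534

Let t(s) be the expected number of purchases to first reach Brand B from state s, with t(Brand B) = 0. Conditioning on the first purchase:
t(Brand C) = 1 + 0.2·t(Brand C) + 0.2·t(Brand E) + 0.3·t(Brand A)
t(Brand E) = 1 + 0.4·t(Brand C) + 0.15·t(Brand E) + 0.25·t(Brand A)
t(Brand A) = 1 + 0.25·t(Brand C) + 0.2·t(Brand E) + 0.3·t(Brand A)
Solving: t(Brand C) = 3.7534, t(Brand E) = 4.1019, t(Brand A) = 3.9410.
Expected purchases from Brand C to Brand B: 3.7534.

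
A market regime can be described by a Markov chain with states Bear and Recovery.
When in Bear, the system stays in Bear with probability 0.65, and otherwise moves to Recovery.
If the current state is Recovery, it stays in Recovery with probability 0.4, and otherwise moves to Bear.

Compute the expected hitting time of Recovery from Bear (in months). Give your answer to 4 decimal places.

Let t(s) be the expected number of months to first reach Recovery from state s, with t(Recovery) = 0. Conditioning on the first month:
t(Bear) = 1 + 0.65·t(Bear)
Solving: t(Bear) = 2.8571.
Expected months from Bear to Recovery: 2.8571.

2.8571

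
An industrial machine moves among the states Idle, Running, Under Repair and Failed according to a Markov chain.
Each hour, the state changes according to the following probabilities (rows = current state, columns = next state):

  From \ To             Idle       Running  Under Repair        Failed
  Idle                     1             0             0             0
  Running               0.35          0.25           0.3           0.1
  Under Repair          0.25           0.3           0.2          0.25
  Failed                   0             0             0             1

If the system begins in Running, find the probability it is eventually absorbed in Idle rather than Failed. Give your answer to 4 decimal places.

Let h(s) be the probability of absorption at Idle starting from transient state s. Then h(Idle) = 1 and h(Failed) = 0. By first-step analysis:
h(Running) = 0.35·1 + 0.25·h(Running) + 0.3·h(Under Repair) + 0.1·0
h(Under Repair) = 0.25·1 + 0.3·h(Running) + 0.2·h(Under Repair) + 0.25·0
Solving: h(Running) = 0.6961, h(Under Repair) = 0.5735.
Starting from Running, the probability is 0.6961.

0.6961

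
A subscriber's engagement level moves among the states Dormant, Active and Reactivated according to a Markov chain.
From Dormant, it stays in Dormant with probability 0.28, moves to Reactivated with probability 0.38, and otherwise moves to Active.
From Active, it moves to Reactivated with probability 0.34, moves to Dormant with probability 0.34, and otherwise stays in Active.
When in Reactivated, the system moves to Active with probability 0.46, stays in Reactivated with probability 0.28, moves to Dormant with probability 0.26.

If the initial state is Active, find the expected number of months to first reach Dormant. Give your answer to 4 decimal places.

Let t(s) be the expected number of months to first reach Dormant from state s, with t(Dormant) = 0. Conditioning on the first month:
t(Active) = 1 + 0.32·t(Active) + 0.34·t(Reactivated)
t(Reactivated) = 1 + 0.46·t(Active) + 0.28·t(Reactivated)
Solving: t(Active) = 3.1813, t(Reactivated) = 3.4214.
Expected months from Active to Dormant: 3.1813.

3.1813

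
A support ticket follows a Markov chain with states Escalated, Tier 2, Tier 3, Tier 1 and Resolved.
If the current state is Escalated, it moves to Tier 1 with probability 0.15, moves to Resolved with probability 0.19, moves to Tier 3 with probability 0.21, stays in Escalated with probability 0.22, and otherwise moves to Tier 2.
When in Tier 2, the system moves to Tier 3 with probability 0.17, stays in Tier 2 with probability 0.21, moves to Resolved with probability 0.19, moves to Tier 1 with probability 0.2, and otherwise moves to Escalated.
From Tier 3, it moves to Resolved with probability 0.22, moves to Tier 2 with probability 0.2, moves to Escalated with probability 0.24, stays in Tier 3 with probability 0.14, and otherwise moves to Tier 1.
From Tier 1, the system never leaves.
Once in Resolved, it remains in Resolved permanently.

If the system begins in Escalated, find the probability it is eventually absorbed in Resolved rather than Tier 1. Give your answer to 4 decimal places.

Let h(s) be the probability of absorption at Resolved starting from transient state s. Then h(Resolved) = 1 and h(Tier 1) = 0. By first-step analysis:
h(Escalated) = 0.22·h(Escalated) + 0.23·h(Tier 2) + 0.21·h(Tier 3) + 0.15·0 + 0.19·1
h(Tier 2) = 0.23·h(Escalated) + 0.21·h(Tier 2) + 0.17·h(Tier 3) + 0.2·0 + 0.19·1
h(Tier 3) = 0.24·h(Escalated) + 0.2·h(Tier 2) + 0.14·h(Tier 3) + 0.2·0 + 0.22·1
Solving: h(Escalated) = 0.5345, h(Tier 2) = 0.5087, h(Tier 3) = 0.5233.
Starting from Escalated, the probability is 0.5345.

0.5345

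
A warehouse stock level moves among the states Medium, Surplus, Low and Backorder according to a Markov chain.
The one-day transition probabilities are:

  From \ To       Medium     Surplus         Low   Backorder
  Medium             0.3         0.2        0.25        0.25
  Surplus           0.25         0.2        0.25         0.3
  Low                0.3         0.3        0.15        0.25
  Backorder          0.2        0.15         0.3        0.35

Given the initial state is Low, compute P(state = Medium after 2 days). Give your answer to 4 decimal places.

0.2600

Propagate the distribution vector 2 days from Low.
After 0 days: (0.0000, 0.0000, 1.0000, 0.0000)
After 1 day: (0.3000, 0.3000, 0.1500, 0.2500)
After 2 days: (0.2600, 0.2025, 0.2475, 0.2900)
P(in Medium after 2 days) = 0.2600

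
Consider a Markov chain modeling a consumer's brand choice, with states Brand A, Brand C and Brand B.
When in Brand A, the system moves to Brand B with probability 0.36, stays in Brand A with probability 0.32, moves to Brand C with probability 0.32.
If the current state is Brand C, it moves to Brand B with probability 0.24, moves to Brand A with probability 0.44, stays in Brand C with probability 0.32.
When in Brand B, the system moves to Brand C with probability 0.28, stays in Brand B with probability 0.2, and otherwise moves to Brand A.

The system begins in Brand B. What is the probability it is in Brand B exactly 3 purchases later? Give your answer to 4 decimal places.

0.2755

Propagate the distribution vector 3 purchases from Brand B.
After 0 purchases: (0.0000, 0.0000, 1.0000)
After 1 purchase: (0.5200, 0.2800, 0.2000)
After 2 purchases: (0.3936, 0.3120, 0.2944)
After 3 purchases: (0.4163, 0.3082, 0.2755)
P(in Brand B after 3 purchases) = 0.2755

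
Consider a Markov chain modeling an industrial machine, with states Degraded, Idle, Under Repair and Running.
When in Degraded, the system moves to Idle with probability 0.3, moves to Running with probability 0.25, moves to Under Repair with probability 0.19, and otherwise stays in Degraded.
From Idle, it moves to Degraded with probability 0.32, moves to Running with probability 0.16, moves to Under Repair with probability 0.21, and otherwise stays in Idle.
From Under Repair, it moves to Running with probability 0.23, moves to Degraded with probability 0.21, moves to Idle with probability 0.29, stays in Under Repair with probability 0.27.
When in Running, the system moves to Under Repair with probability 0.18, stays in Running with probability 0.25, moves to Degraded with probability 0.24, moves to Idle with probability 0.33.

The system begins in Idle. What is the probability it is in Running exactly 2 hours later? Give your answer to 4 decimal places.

0.2179

Propagate the distribution vector 2 hours from Idle.
After 0 hours: (0.0000, 1.0000, 0.0000, 0.0000)
After 1 hour: (0.3200, 0.3100, 0.2100, 0.1600)
After 2 hours: (0.2649, 0.3058, 0.2114, 0.2179)
P(in Running after 2 hours) = 0.2179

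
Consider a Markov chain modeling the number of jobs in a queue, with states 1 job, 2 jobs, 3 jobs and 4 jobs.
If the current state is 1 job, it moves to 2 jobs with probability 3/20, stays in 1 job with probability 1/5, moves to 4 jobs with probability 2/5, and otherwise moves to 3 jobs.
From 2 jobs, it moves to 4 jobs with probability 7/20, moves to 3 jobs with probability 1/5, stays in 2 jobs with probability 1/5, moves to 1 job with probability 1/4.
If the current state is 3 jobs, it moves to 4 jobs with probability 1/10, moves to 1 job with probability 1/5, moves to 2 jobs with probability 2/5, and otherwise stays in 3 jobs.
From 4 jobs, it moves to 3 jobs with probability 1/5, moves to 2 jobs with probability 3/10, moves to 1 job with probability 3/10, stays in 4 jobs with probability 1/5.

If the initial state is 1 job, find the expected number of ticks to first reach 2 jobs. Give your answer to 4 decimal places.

3.9543

Let t(s) be the expected number of ticks to first reach 2 jobs from state s, with t(2 jobs) = 0. Conditioning on the first tick:
t(1 job) = 1 + 0.2·t(1 job) + 0.25·t(3 jobs) + 0.4·t(4 jobs)
t(3 jobs) = 1 + 0.2·t(1 job) + 0.3·t(3 jobs) + 0.1·t(4 jobs)
t(4 jobs) = 1 + 0.3·t(1 job) + 0.2·t(3 jobs) + 0.2·t(4 jobs)
Solving: t(1 job) = 3.9543, t(3 jobs) = 3.0580, t(4 jobs) = 3.4974.
Expected ticks from 1 job to 2 jobs: 3.9543.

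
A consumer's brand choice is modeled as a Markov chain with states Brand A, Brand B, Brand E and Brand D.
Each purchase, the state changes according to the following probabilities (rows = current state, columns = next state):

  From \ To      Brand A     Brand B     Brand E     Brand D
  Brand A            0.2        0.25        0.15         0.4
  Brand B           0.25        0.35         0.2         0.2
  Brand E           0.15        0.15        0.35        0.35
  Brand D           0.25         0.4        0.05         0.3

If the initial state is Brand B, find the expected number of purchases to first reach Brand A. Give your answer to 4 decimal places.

4.3299

Let t(s) be the expected number of purchases to first reach Brand A from state s, with t(Brand A) = 0. Conditioning on the first purchase:
t(Brand B) = 1 + 0.35·t(Brand B) + 0.2·t(Brand E) + 0.2·t(Brand D)
t(Brand E) = 1 + 0.15·t(Brand B) + 0.35·t(Brand E) + 0.35·t(Brand D)
t(Brand D) = 1 + 0.4·t(Brand B) + 0.05·t(Brand E) + 0.3·t(Brand D)
Solving: t(Brand B) = 4.3299, t(Brand E) = 4.8247, t(Brand D) = 4.2474.
Expected purchases from Brand B to Brand A: 4.3299.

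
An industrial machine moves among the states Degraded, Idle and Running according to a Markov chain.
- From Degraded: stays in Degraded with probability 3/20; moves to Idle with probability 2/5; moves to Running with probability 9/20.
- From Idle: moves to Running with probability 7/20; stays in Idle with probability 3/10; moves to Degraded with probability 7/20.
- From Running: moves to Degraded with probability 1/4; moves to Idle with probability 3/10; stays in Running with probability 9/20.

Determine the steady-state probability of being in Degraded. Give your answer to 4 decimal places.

Let the stationary distribution be π with π = πP and π_1 + π_2 + π_3 = 1.
π_1 = 0.15·π_1 + 0.35·π_2 + 0.25·π_3
π_2 = 0.4·π_1 + 0.3·π_2 + 0.3·π_3
Solving with the normalization constraint gives π = (0.2569, 0.3257, 0.4174).
So the stationary probability of Degraded is 0.2569.

0.2569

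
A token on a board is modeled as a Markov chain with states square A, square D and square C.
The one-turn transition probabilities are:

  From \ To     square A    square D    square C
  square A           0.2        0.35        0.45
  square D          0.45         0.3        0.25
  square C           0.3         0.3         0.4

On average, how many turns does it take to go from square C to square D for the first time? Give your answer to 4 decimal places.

Let t(s) be the expected number of turns to first reach square D from state s, with t(square D) = 0. Conditioning on the first turn:
t(square A) = 1 + 0.2·t(square A) + 0.45·t(square C)
t(square C) = 1 + 0.3·t(square A) + 0.4·t(square C)
Solving: t(square A) = 3.0435, t(square C) = 3.1884.
Expected turns from square C to square D: 3.1884.

3.1884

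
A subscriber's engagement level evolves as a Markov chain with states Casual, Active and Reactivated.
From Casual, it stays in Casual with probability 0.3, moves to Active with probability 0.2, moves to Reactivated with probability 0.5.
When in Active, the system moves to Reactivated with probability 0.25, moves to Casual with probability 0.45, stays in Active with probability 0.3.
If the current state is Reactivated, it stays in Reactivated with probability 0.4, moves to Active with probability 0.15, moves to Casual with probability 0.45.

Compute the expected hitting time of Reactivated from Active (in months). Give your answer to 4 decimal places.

Let t(s) be the expected number of months to first reach Reactivated from state s, with t(Reactivated) = 0. Conditioning on the first month:
t(Casual) = 1 + 0.3·t(Casual) + 0.2·t(Active)
t(Active) = 1 + 0.45·t(Casual) + 0.3·t(Active)
Solving: t(Casual) = 2.2500, t(Active) = 2.8750.
Expected months from Active to Reactivated: 2.8750.

2.8750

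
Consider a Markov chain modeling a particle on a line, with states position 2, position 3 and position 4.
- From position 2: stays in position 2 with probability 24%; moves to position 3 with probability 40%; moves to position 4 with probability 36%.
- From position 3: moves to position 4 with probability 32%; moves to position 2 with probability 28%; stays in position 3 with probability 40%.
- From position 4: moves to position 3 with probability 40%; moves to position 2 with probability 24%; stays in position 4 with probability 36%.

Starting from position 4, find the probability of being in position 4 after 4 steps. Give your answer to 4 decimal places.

0.3440

Propagate the distribution vector 4 steps from position 4.
After 0 steps: (0.0000, 0.0000, 1.0000)
After 1 step: (0.2400, 0.4000, 0.3600)
After 2 steps: (0.2560, 0.4000, 0.3440)
After 3 steps: (0.2560, 0.4000, 0.3440)
After 4 steps: (0.2560, 0.4000, 0.3440)
P(in position 4 after 4 steps) = 0.3440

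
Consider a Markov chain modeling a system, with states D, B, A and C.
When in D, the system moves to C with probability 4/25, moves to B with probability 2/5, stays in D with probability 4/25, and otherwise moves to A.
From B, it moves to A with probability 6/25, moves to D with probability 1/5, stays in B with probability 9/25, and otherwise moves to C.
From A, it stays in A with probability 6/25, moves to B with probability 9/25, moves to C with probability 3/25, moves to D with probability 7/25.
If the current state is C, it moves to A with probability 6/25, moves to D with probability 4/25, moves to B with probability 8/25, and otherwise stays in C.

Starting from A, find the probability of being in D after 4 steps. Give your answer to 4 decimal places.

Propagate the distribution vector 4 steps from A.
After 0 steps: (0.0000, 0.0000, 1.0000, 0.0000)
After 1 step: (0.2800, 0.3600, 0.2400, 0.1200)
After 2 steps: (0.2032, 0.3664, 0.2512, 0.1792)
After 3 steps: (0.2048, 0.3610, 0.2481, 0.1861)
After 4 steps: (0.2042, 0.3607, 0.2482, 0.1868)
P(in D after 4 steps) = 0.2042

0.2042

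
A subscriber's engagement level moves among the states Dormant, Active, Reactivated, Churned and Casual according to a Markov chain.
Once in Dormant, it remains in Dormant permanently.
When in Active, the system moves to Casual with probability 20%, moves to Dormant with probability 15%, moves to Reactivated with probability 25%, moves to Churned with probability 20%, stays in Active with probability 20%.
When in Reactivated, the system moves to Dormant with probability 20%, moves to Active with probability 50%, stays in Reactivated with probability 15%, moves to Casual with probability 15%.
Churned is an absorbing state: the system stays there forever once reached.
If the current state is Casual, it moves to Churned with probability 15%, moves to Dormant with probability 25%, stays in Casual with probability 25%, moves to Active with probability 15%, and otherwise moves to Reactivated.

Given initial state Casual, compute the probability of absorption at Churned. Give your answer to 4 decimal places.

Let h(s) be the probability of absorption at Churned starting from transient state s. Then h(Churned) = 1 and h(Dormant) = 0. By first-step analysis:
h(Active) = 0.15·0 + 0.2·h(Active) + 0.25·h(Reactivated) + 0.2·1 + 0.2·h(Casual)
h(Reactivated) = 0.2·0 + 0.5·h(Active) + 0.15·h(Reactivated) + 0.15·h(Casual)
h(Casual) = 0.25·0 + 0.15·h(Active) + 0.2·h(Reactivated) + 0.15·1 + 0.25·h(Casual)
Solving: h(Active) = 0.4474, h(Reactivated) = 0.3298, h(Casual) = 0.3774.
Starting from Casual, the probability is 0.3774.

0.3774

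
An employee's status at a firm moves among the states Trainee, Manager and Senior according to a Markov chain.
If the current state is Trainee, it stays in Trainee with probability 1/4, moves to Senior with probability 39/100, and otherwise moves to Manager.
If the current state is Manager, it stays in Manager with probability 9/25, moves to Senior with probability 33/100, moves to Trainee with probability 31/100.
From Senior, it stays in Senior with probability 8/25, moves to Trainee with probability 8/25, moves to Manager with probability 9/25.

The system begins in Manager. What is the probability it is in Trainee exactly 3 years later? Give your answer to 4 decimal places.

0.2958

Propagate the distribution vector 3 years from Manager.
After 0 years: (0.0000, 1.0000, 0.0000)
After 1 year: (0.3100, 0.3600, 0.3300)
After 2 years: (0.2947, 0.3600, 0.3453)
After 3 years: (0.2958, 0.3600, 0.3442)
P(in Trainee after 3 years) = 0.2958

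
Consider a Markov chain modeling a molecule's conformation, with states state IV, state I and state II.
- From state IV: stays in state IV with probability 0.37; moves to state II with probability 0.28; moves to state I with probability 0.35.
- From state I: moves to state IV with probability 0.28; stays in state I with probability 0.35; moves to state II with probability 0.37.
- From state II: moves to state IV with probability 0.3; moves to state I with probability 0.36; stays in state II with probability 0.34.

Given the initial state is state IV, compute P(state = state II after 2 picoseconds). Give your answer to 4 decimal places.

0.3283

Sum over the intermediate state after 1 picosecond:
P = P(state IV→state IV)·P(state IV→state II) + P(state IV→state I)·P(state I→state II) + P(state IV→state II)·P(state II→state II)
  = 0.37×0.28 + 0.35×0.37 + 0.28×0.34
  = 0.1036 + 0.1295 + 0.0952 = 0.3283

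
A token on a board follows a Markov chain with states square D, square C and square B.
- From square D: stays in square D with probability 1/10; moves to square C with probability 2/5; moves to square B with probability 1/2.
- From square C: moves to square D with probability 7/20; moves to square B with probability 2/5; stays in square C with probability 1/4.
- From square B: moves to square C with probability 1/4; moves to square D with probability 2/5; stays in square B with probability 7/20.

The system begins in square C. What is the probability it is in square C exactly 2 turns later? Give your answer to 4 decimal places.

Sum over the intermediate state after 1 turn:
P = P(square C→square D)·P(square D→square C) + P(square C→square C)·P(square C→square C) + P(square C→square B)·P(square B→square C)
  = 0.35×0.4 + 0.25×0.25 + 0.4×0.25
  = 0.1400 + 0.0625 + 0.1000 = 0.3025

0.3025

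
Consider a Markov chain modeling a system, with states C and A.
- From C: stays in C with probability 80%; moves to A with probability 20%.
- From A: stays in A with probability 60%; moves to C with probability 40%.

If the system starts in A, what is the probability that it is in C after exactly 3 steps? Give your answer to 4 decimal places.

Propagate the distribution vector 3 steps from A.
After 0 steps: (0.0000, 1.0000)
After 1 step: (0.4000, 0.6000)
After 2 steps: (0.5600, 0.4400)
After 3 steps: (0.6240, 0.3760)
P(in C after 3 steps) = 0.6240

0.6240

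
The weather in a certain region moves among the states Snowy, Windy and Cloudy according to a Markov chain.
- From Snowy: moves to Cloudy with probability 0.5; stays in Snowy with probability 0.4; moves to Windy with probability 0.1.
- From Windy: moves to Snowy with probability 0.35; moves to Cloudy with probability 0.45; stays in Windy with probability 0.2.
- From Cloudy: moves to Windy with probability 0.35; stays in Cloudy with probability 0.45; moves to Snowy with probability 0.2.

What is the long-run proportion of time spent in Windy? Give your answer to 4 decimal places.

Let the stationary distribution be π with π = πP and π_1 + π_2 + π_3 = 1.
π_1 = 0.4·π_1 + 0.35·π_2 + 0.2·π_3
π_2 = 0.1·π_1 + 0.2·π_2 + 0.35·π_3
Solving with the normalization constraint gives π = (0.2950, 0.2402, 0.4648).
So the stationary probability of Windy is 0.2402.

0.2402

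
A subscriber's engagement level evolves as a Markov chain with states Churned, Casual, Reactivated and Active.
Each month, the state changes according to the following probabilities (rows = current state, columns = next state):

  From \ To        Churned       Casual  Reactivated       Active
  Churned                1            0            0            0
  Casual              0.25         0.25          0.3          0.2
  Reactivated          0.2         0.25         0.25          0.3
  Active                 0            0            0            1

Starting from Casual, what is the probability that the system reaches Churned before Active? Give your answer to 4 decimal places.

0.5077

Let h(s) be the probability of absorption at Churned starting from transient state s. Then h(Churned) = 1 and h(Active) = 0. By first-step analysis:
h(Casual) = 0.25·1 + 0.25·h(Casual) + 0.3·h(Reactivated) + 0.2·0
h(Reactivated) = 0.2·1 + 0.25·h(Casual) + 0.25·h(Reactivated) + 0.3·0
Solving: h(Casual) = 0.5077, h(Reactivated) = 0.4359.
Starting from Casual, the probability is 0.5077.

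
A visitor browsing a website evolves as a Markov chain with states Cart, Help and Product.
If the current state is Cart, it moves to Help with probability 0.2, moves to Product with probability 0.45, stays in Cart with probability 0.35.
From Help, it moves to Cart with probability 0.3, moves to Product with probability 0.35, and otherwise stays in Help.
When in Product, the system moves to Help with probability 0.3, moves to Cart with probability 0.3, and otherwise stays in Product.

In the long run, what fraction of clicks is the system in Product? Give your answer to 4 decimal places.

Let the stationary distribution be π with π = πP and π_1 + π_2 + π_3 = 1.
π_1 = 0.35·π_1 + 0.3·π_2 + 0.3·π_3
π_2 = 0.2·π_1 + 0.35·π_2 + 0.3·π_3
Solving with the normalization constraint gives π = (0.3158, 0.2825, 0.4017).
So the stationary probability of Product is 0.4017.

0.4017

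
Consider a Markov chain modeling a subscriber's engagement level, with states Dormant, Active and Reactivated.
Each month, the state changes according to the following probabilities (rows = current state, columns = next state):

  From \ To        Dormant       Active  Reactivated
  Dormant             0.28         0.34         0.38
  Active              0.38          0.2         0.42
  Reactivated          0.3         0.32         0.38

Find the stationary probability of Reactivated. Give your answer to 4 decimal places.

Let the stationary distribution be π with π = πP and π_1 + π_2 + π_3 = 1.
π_1 = 0.28·π_1 + 0.38·π_2 + 0.3·π_3
π_2 = 0.34·π_1 + 0.2·π_2 + 0.32·π_3
Solving with the normalization constraint gives π = (0.3170, 0.2914, 0.3917).
So the stationary probability of Reactivated is 0.3917.

0.3917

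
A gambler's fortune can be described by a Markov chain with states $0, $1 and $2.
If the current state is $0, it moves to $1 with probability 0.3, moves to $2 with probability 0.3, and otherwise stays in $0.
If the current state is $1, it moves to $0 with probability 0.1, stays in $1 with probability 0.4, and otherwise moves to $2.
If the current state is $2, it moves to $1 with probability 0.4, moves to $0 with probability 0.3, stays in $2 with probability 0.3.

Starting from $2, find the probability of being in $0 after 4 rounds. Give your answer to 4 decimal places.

Propagate the distribution vector 4 rounds from $2.
After 0 rounds: (0.0000, 0.0000, 1.0000)
After 1 round: (0.3000, 0.4000, 0.3000)
After 2 rounds: (0.2500, 0.3700, 0.3800)
After 3 rounds: (0.2510, 0.3750, 0.3740)
After 4 rounds: (0.2501, 0.3749, 0.3750)
P(in $0 after 4 rounds) = 0.2501

0.2501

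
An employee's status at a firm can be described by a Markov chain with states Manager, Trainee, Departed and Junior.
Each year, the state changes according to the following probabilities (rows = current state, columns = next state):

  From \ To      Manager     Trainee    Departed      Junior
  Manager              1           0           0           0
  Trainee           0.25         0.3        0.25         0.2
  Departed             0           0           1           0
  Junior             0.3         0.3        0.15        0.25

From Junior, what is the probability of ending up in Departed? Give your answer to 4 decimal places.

Let h(s) be the probability of absorption at Departed starting from transient state s. Then h(Departed) = 1 and h(Manager) = 0. By first-step analysis:
h(Trainee) = 0.25·0 + 0.3·h(Trainee) + 0.25·1 + 0.2·h(Junior)
h(Junior) = 0.3·0 + 0.3·h(Trainee) + 0.15·1 + 0.25·h(Junior)
Solving: h(Trainee) = 0.4677, h(Junior) = 0.3871.
Starting from Junior, the probability is 0.3871.

0.3871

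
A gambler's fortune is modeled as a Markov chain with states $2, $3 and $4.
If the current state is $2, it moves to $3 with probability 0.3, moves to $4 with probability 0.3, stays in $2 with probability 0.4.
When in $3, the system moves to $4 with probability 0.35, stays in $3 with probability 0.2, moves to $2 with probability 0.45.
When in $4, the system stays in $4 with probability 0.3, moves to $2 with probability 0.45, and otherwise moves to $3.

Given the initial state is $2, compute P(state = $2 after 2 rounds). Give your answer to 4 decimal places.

Sum over the intermediate state after 1 round:
P = P($2→$2)·P($2→$2) + P($2→$3)·P($3→$2) + P($2→$4)·P($4→$2)
  = 0.4×0.4 + 0.3×0.45 + 0.3×0.45
  = 0.1600 + 0.1350 + 0.1350 = 0.4300

0.4300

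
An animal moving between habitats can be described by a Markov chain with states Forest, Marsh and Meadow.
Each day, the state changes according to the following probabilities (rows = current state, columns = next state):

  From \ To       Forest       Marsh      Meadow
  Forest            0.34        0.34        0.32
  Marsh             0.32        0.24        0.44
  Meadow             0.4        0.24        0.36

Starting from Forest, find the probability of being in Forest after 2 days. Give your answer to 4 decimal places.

0.3524

Sum over the intermediate state after 1 day:
P = P(Forest→Forest)·P(Forest→Forest) + P(Forest→Marsh)·P(Marsh→Forest) + P(Forest→Meadow)·P(Meadow→Forest)
  = 0.34×0.34 + 0.34×0.32 + 0.32×0.4
  = 0.1156 + 0.1088 + 0.1280 = 0.3524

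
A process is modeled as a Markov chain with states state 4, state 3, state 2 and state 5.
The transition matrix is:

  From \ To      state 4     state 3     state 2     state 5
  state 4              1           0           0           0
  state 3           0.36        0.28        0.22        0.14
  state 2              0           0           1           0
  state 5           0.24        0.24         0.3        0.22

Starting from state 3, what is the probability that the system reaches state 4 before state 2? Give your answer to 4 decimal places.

0.5955

Let h(s) be the probability of absorption at state 4 starting from transient state s. Then h(state 4) = 1 and h(state 2) = 0. By first-step analysis:
h(state 3) = 0.36·1 + 0.28·h(state 3) + 0.22·0 + 0.14·h(state 5)
h(state 5) = 0.24·1 + 0.24·h(state 3) + 0.3·0 + 0.22·h(state 5)
Solving: h(state 3) = 0.5955, h(state 5) = 0.4909.
Starting from state 3, the probability is 0.5955.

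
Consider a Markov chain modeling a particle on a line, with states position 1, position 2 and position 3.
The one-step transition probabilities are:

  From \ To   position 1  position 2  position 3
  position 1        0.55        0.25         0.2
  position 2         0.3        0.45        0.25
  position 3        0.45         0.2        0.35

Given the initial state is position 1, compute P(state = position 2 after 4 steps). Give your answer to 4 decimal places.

Propagate the distribution vector 4 steps from position 1.
After 0 steps: (1.0000, 0.0000, 0.0000)
After 1 step: (0.5500, 0.2500, 0.2000)
After 2 steps: (0.4675, 0.2900, 0.2425)
After 3 steps: (0.4533, 0.2959, 0.2509)
After 4 steps: (0.4509, 0.2966, 0.2524)
P(in position 2 after 4 steps) = 0.2966

0.2966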